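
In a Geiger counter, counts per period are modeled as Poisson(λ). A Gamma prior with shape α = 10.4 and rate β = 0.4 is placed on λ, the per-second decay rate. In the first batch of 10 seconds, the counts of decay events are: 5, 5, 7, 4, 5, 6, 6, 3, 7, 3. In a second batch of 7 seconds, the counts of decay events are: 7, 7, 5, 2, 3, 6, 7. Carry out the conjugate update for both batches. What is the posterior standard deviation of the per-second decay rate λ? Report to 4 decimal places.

0.5701

With a Gamma(shape α, rate β) prior, the Poisson likelihood is conjugate: the posterior is Gamma(α + ΣXᵢ, β + n).
Batch 1: sum of counts S = 51 over n = 10 seconds.
After batch 1: Gamma(α+S, β+n) = Gamma(10.4+51, 0.4+10) = Gamma(61.4, 10.4).
Batch 2: sum of counts S = 37 over n = 7 seconds.
After batch 2: Gamma(α+S, β+n) = Gamma(61.4+37, 10.4+7) = Gamma(98.4, 17.4).
SD = √α/β = √98.4/17.4 = 0.5701.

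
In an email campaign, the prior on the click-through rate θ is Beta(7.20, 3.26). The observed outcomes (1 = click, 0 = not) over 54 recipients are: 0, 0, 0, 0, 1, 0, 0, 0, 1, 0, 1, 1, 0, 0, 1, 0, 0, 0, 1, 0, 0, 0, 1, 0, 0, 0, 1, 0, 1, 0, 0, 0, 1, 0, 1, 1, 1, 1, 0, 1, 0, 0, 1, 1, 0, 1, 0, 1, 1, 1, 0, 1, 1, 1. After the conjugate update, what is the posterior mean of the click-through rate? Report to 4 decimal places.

The Beta prior is conjugate to a Binomial/Bernoulli likelihood; the update adds successes to α and failures to β.
Posterior: Beta(α+k, β+n−k) = Beta(7.20+24, 3.26+30) = Beta(31.20, 33.26).
Posterior mean = α/(α+β) = 31.20/64.46 = 0.4840.

0.4840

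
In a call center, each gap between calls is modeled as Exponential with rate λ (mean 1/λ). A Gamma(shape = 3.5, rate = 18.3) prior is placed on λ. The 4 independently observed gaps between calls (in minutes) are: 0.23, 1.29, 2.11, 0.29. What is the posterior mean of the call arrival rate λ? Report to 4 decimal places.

0.3375

With a Gamma(shape α, rate β) prior on the exponential rate λ, the posterior after n observations with total T = Σxᵢ is Gamma(α+n, β+T).
Sum of observations T = 3.92 minutes; n = 4.
Posterior: Gamma(3.5+4, 18.3+3.92) = Gamma(7.5, 22.22).
Posterior mean of λ = α/β = 7.5/22.22 = 0.3375.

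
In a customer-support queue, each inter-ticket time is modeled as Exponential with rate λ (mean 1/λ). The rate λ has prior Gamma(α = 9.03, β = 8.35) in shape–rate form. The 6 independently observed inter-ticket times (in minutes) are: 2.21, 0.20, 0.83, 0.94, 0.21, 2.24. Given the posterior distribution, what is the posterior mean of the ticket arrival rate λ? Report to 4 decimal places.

1.0033

With a Gamma(shape α, rate β) prior on the exponential rate λ, the posterior after n observations with total T = Σxᵢ is Gamma(α+n, β+T).
Sum of observations T = 6.63 minutes; n = 6.
Posterior: Gamma(9.03+6, 8.35+6.63) = Gamma(15.03, 14.98).
Posterior mean of λ = α/β = 15.03/14.98 = 1.0033.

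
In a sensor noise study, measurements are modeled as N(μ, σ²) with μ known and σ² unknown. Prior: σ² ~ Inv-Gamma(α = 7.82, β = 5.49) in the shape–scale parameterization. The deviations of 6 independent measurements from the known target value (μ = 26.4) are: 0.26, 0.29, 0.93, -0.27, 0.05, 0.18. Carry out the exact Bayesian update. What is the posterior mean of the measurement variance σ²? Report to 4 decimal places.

0.6163

With known mean μ and an Inverse-Gamma(α, β) prior on σ², the Normal likelihood is conjugate: posterior is Inv-Gamma(α + n/2, β + Σ(xᵢ−μ)²/2).
Σ(xᵢ−μ)² = (0.26)² + (0.29)² + (0.93)² + (-0.27)² + (0.05)² + (0.18)² = 1.1244.
Posterior: Inv-Gamma(7.82 + 6/2, 5.49 + 1.1244/2) = Inv-Gamma(10.82, 6.05220).
E[σ²|data] = β/(α−1) = 6.05220/9.82 = 0.6163.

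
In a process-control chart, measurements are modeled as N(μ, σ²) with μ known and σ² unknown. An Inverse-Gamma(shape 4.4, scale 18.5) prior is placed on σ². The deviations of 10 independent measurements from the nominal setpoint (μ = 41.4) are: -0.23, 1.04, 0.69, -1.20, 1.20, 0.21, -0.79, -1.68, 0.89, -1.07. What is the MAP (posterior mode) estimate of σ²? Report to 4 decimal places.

With known mean μ and an Inverse-Gamma(α, β) prior on σ², the Normal likelihood is conjugate: posterior is Inv-Gamma(α + n/2, β + Σ(xᵢ−μ)²/2).
Σ(xᵢ−μ)² = (-0.23)² + (1.04)² + (0.69)² + (-1.20)² + (1.20)² + (0.21)² + (-0.79)² + (-1.68)² + (0.89)² + (-1.07)² = 9.9182.
Posterior: Inv-Gamma(4.4 + 10/2, 18.5 + 9.9182/2) = Inv-Gamma(9.40, 23.45910).
Mode = β/(α+1) = 23.45910/10.40 = 2.2557.

2.2557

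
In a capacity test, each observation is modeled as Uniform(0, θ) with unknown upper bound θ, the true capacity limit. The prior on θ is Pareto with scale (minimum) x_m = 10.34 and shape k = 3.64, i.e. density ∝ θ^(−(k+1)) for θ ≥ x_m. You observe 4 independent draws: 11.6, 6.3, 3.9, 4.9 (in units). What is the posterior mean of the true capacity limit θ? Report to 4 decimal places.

A Pareto(scale x_m, shape k) prior on the upper bound θ of Uniform(0, θ) is conjugate: posterior is Pareto(max(x_m, max xᵢ), k + n).
Sample maximum = 11.6; prior scale x_m = 10.34 → posterior scale = max = 11.60.
Posterior shape = 3.64 + 4 = 7.64.
E[θ|data] = k·x_m/(k−1) = 7.64·11.60/6.64 = 13.3470.

13.3470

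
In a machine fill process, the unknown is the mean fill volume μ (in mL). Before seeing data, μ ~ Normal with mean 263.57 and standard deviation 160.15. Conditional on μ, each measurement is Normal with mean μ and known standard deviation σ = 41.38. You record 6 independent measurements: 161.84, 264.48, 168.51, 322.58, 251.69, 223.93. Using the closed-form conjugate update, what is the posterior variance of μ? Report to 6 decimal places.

For Normal data with known variance σ², a Normal(μ₀, σ₀²) prior on μ is conjugate. Posterior precision = 1/σ₀² + n/σ²; posterior mean is the precision-weighted average of μ₀ and x̄.
σ₀² = 160.15² = 25648.0225, σ² = 41.38² = 1712.3044; σ² + n·σ₀² = 1712.3044 + 6·25648.0225 = 155600.4394.
Posterior precision = 1/σ₀² + n/σ² = 1/25648.0225 + 6/1712.3044 = (σ² + n·σ₀²)/(σ₀²σ²) = 155600.4394/(25648.0225·1712.3044); posterior variance σₙ² = σ₀²σ²/(σ² + n·σ₀²) = 25648.0225·1712.3044/155600.4394 = 282.243559.

282.243559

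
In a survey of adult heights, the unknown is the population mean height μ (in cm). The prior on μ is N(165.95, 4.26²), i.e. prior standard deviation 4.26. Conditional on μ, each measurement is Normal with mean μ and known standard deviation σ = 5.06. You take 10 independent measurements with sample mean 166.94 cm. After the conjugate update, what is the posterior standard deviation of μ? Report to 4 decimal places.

For Normal data with known variance σ², a Normal(μ₀, σ₀²) prior on μ is conjugate. Posterior precision = 1/σ₀² + n/σ²; posterior mean is the precision-weighted average of μ₀ and x̄.
σ₀² = 4.26² = 18.1476, σ² = 5.06² = 25.6036; σ² + n·σ₀² = 25.6036 + 10·18.1476 = 207.0796.
Posterior precision = 1/σ₀² + n/σ² = 1/18.1476 + 10/25.6036 = (σ² + n·σ₀²)/(σ₀²σ²) = 207.0796/(18.1476·25.6036); posterior variance σₙ² = σ₀²σ²/(σ² + n·σ₀²) = 18.1476·25.6036/207.0796 = 2.243794.
Posterior SD = √σₙ² = √(18.1476·25.6036/207.0796) = 1.4979.

1.4979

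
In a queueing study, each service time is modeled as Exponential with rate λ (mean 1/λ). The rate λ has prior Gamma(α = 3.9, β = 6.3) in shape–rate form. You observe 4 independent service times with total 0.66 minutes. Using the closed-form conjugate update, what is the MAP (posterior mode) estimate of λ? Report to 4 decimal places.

With a Gamma(shape α, rate β) prior on the exponential rate λ, the posterior after n observations with total T = Σxᵢ is Gamma(α+n, β+T).
Posterior: Gamma(3.9+4, 6.3+0.66) = Gamma(7.9, 6.96).
Mode = (α−1)/β = 0.9914.

0.9914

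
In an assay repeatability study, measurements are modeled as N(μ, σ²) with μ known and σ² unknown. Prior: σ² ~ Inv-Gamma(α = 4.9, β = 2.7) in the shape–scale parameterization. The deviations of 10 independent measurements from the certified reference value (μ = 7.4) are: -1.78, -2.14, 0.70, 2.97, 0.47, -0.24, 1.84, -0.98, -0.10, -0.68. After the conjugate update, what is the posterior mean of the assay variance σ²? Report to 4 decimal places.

1.5481

With known mean μ and an Inverse-Gamma(α, β) prior on σ², the Normal likelihood is conjugate: posterior is Inv-Gamma(α + n/2, β + Σ(xᵢ−μ)²/2).
Σ(xᵢ−μ)² = (-1.78)² + (-2.14)² + (0.70)² + (2.97)² + (0.47)² + (-0.24)² + (1.84)² + (-0.98)² + (-0.10)² + (-0.68)² = 22.1558.
Posterior: Inv-Gamma(4.9 + 10/2, 2.7 + 22.1558/2) = Inv-Gamma(9.90, 13.77790).
E[σ²|data] = β/(α−1) = 13.77790/8.90 = 1.5481.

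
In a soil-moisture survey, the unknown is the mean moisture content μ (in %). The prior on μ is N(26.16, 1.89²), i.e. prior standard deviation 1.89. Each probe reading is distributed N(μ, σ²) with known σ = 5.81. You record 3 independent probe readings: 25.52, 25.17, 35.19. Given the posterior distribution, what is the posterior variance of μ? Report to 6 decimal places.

2.711348

For Normal data with known variance σ², a Normal(μ₀, σ₀²) prior on μ is conjugate. Posterior precision = 1/σ₀² + n/σ²; posterior mean is the precision-weighted average of μ₀ and x̄.
σ₀² = 1.89² = 3.5721, σ² = 5.81² = 33.7561; σ² + n·σ₀² = 33.7561 + 3·3.5721 = 44.4724.
Posterior precision = 1/σ₀² + n/σ² = 1/3.5721 + 3/33.7561 = (σ² + n·σ₀²)/(σ₀²σ²) = 44.4724/(3.5721·33.7561); posterior variance σₙ² = σ₀²σ²/(σ² + n·σ₀²) = 3.5721·33.7561/44.4724 = 2.711348.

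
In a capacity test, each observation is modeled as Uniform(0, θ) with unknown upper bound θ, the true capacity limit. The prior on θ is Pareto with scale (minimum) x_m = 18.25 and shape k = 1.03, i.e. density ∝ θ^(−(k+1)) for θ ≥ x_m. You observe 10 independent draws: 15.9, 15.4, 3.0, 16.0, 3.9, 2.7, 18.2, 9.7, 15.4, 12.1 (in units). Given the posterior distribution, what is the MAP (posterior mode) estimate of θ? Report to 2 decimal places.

A Pareto(scale x_m, shape k) prior on the upper bound θ of Uniform(0, θ) is conjugate: posterior is Pareto(max(x_m, max xᵢ), k + n).
Sample maximum = 18.2; prior scale x_m = 18.25 → posterior scale = max = 18.25.
Posterior shape = 1.03 + 10 = 11.03.
The Pareto density is decreasing on [x_m, ∞), so the mode is x_m = 18.25.

18.25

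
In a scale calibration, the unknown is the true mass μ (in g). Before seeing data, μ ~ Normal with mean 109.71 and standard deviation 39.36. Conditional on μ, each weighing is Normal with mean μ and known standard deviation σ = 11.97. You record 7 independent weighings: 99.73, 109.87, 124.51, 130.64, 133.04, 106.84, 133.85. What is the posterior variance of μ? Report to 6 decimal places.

For Normal data with known variance σ², a Normal(μ₀, σ₀²) prior on μ is conjugate. Posterior precision = 1/σ₀² + n/σ²; posterior mean is the precision-weighted average of μ₀ and x̄.
σ₀² = 39.36² = 1549.2096, σ² = 11.97² = 143.2809; σ² + n·σ₀² = 143.2809 + 7·1549.2096 = 10987.7481.
Posterior precision = 1/σ₀² + n/σ² = 1/1549.2096 + 7/143.2809 = (σ² + n·σ₀²)/(σ₀²σ²) = 10987.7481/(1549.2096·143.2809); posterior variance σₙ² = σ₀²σ²/(σ² + n·σ₀²) = 1549.2096·143.2809/10987.7481 = 20.201787.

20.201787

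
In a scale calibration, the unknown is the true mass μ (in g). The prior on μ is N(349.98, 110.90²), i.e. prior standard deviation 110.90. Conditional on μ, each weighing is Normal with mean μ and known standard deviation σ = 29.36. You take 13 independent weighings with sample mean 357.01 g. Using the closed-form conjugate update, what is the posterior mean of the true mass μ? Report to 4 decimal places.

For Normal data with known variance σ², a Normal(μ₀, σ₀²) prior on μ is conjugate. Posterior precision = 1/σ₀² + n/σ²; posterior mean is the precision-weighted average of μ₀ and x̄.
n·x̄ = 13·357.01 = 4641.13.
σ₀² = 110.90² = 12298.81, σ² = 29.36² = 862.0096; σ² + n·σ₀² = 862.0096 + 13·12298.81 = 160746.5396.
Posterior mean = (μ₀/σ₀² + n·x̄/σ²)/(1/σ₀² + n/σ²) = (σ²·μ₀ + σ₀²·n·x̄)/(σ² + n·σ₀²) = (862.0096·349.98 + 12298.81·4641.13)/160746.5396 = 57382062.175108/160746.5396 = 356.9723.

356.9723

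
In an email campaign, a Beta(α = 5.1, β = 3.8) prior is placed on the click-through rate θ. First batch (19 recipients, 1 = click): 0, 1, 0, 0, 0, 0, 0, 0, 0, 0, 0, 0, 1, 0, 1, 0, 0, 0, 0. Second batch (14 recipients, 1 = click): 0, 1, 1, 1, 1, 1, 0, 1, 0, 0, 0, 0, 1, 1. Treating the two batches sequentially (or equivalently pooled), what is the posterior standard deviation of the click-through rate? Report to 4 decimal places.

0.0743

The Beta prior is conjugate to a Binomial/Bernoulli likelihood; the update adds successes to α and failures to β.
After batch 1: Beta(5.1+3, 3.8+16) = Beta(8.1, 19.8).
After batch 2: Beta(8.1+8, 19.8+6) = Beta(16.1, 25.8).
Var = αβ/((α+β)²(α+β+1)) = 16.1·25.8/(41.9²·42.9) = 0.00551519; SD = √0.00551519 = 0.0743.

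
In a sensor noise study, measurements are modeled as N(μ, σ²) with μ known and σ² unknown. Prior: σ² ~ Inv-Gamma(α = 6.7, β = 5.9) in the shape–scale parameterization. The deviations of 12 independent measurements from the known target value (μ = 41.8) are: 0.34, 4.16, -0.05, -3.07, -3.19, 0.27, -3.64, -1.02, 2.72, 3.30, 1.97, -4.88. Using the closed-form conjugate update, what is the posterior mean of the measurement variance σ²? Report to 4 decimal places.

4.6654

With known mean μ and an Inverse-Gamma(α, β) prior on σ², the Normal likelihood is conjugate: posterior is Inv-Gamma(α + n/2, β + Σ(xᵢ−μ)²/2).
Σ(xᵢ−μ)² = (0.34)² + (4.16)² + (-0.05)² + (-3.07)² + (-3.19)² + (0.27)² + (-3.64)² + (-1.02)² + (2.72)² + (3.30)² + (1.97)² + (-4.88)² = 97.3713.
Posterior: Inv-Gamma(6.7 + 12/2, 5.9 + 97.3713/2) = Inv-Gamma(12.70, 54.58565).
E[σ²|data] = β/(α−1) = 54.58565/11.70 = 4.6654.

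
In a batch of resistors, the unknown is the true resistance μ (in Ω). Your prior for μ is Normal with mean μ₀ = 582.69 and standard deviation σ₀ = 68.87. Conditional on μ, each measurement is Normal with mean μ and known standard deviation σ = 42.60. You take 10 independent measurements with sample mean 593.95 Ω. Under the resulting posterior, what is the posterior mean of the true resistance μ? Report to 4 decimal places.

593.5351

For Normal data with known variance σ², a Normal(μ₀, σ₀²) prior on μ is conjugate. Posterior precision = 1/σ₀² + n/σ²; posterior mean is the precision-weighted average of μ₀ and x̄.
n·x̄ = 10·593.95 = 5939.5.
σ₀² = 68.87² = 4743.0769, σ² = 42.60² = 1814.76; σ² + n·σ₀² = 1814.76 + 10·4743.0769 = 49245.529.
Posterior mean = (μ₀/σ₀² + n·x̄/σ²)/(1/σ₀² + n/σ²) = (σ²·μ₀ + σ₀²·n·x̄)/(σ² + n·σ₀²) = (1814.76·582.69 + 4743.0769·5939.5)/49245.529 = 29228947.75195/49245.529 = 593.5351.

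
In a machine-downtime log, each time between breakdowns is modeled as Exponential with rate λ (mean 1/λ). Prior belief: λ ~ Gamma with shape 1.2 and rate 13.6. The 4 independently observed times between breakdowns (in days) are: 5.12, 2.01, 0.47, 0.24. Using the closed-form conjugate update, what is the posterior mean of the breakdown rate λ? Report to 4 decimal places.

With a Gamma(shape α, rate β) prior on the exponential rate λ, the posterior after n observations with total T = Σxᵢ is Gamma(α+n, β+T).
Sum of observations T = 7.84 days; n = 4.
Posterior: Gamma(1.2+4, 13.6+7.84) = Gamma(5.2, 21.44).
Posterior mean of λ = α/β = 5.2/21.44 = 0.2425.

0.2425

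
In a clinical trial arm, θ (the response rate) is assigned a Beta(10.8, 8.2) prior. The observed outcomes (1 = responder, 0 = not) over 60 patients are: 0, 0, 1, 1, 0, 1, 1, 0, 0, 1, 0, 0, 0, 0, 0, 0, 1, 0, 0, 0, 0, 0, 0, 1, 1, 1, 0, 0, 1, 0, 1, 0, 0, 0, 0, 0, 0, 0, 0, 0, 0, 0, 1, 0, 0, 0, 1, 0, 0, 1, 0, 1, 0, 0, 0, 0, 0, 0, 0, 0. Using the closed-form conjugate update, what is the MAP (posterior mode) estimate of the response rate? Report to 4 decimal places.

0.3221

The Beta prior is conjugate to a Binomial/Bernoulli likelihood; the update adds successes to α and failures to β.
Posterior: Beta(α+k, β+n−k) = Beta(10.8+15, 8.2+45) = Beta(25.8, 53.2).
Mode of Beta(a,b) for a,b>1 is (a−1)/(a+b−2) = 24.8/77.0 = 0.3221.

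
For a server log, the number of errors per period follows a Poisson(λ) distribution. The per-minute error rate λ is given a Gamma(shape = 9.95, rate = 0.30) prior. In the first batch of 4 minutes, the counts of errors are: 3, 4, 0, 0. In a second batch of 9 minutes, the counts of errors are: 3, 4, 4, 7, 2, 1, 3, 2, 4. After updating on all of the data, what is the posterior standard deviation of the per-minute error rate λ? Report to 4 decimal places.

0.5152

With a Gamma(shape α, rate β) prior, the Poisson likelihood is conjugate: the posterior is Gamma(α + ΣXᵢ, β + n).
Batch 1: sum of counts S = 7 over n = 4 minutes.
After batch 1: Gamma(α+S, β+n) = Gamma(9.95+7, 0.30+4) = Gamma(16.95, 4.30).
Batch 2: sum of counts S = 30 over n = 9 minutes.
After batch 2: Gamma(α+S, β+n) = Gamma(16.95+30, 4.30+9) = Gamma(46.95, 13.30).
SD = √α/β = √46.95/13.30 = 0.5152.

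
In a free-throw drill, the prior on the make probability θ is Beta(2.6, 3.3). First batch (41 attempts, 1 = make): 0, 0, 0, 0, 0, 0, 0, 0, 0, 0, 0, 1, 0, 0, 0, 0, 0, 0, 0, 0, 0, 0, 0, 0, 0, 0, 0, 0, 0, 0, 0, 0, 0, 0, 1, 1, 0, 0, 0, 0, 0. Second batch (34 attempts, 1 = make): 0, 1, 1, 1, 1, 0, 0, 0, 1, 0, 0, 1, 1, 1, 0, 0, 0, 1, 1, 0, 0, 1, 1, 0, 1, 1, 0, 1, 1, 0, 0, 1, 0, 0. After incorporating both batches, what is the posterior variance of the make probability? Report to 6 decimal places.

The Beta prior is conjugate to a Binomial/Bernoulli likelihood; the update adds successes to α and failures to β.
After batch 1: Beta(2.6+3, 3.3+38) = Beta(5.6, 41.3).
After batch 2: Beta(5.6+17, 41.3+17) = Beta(22.6, 58.3).
Var = αβ/((α+β)²(α+β+1)) = 22.6·58.3/(80.9²·81.9) = 0.002458.

0.002458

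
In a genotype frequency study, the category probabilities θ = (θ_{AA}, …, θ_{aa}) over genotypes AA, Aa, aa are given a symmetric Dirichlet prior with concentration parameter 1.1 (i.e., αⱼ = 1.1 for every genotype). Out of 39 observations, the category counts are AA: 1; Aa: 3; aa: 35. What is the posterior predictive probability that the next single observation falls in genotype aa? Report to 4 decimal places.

The Dirichlet prior is conjugate to the Multinomial likelihood: each posterior αⱼ = prior αⱼ + observed count nⱼ.
Posterior concentration: (2.1, 4.1, 36.1), total = 42.3.
P(next = aa | data) = α_{aa}/Σα = 0.8534.

0.8534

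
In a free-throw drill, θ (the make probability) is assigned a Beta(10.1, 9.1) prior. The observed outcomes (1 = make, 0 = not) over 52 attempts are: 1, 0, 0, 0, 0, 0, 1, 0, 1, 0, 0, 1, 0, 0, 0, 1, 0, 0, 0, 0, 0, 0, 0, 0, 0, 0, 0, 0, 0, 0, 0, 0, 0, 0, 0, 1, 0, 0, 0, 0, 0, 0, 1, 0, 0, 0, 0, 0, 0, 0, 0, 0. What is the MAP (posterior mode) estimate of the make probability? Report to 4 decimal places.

The Beta prior is conjugate to a Binomial/Bernoulli likelihood; the update adds successes to α and failures to β.
Posterior: Beta(α+k, β+n−k) = Beta(10.1+7, 9.1+45) = Beta(17.1, 54.1).
Mode of Beta(a,b) for a,b>1 is (a−1)/(a+b−2) = 16.1/69.2 = 0.2327.

0.2327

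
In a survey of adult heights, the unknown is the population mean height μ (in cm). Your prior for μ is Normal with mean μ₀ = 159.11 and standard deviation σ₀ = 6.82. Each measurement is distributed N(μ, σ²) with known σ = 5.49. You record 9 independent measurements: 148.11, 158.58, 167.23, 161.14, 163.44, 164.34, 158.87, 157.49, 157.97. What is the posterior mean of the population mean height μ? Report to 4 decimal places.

For Normal data with known variance σ², a Normal(μ₀, σ₀²) prior on μ is conjugate. Posterior precision = 1/σ₀² + n/σ²; posterior mean is the precision-weighted average of μ₀ and x̄.
Σxᵢ = 148.11 + 158.58 + 167.23 + 161.14 + 163.44 + 164.34 + 158.87 + 157.49 + 157.97 = 1437.17, so n·x̄ = 1437.17.
σ₀² = 6.82² = 46.5124, σ² = 5.49² = 30.1401; σ² + n·σ₀² = 30.1401 + 9·46.5124 = 448.7517.
Posterior mean = (μ₀/σ₀² + n·x̄/σ²)/(1/σ₀² + n/σ²) = (σ²·μ₀ + σ₀²·n·x̄)/(σ² + n·σ₀²) = (30.1401·159.11 + 46.5124·1437.17)/448.7517 = 71641.817219/448.7517 = 159.6469.

159.6469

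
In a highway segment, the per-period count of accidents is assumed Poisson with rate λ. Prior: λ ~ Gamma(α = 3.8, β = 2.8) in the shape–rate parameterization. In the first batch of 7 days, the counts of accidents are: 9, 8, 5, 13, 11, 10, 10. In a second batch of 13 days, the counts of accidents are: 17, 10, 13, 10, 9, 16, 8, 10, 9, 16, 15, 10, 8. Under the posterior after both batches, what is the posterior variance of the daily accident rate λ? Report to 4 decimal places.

With a Gamma(shape α, rate β) prior, the Poisson likelihood is conjugate: the posterior is Gamma(α + ΣXᵢ, β + n).
Batch 1: sum of counts S = 66 over n = 7 days.
After batch 1: Gamma(α+S, β+n) = Gamma(3.8+66, 2.8+7) = Gamma(69.8, 9.8).
Batch 2: sum of counts S = 151 over n = 13 days.
After batch 2: Gamma(α+S, β+n) = Gamma(69.8+151, 9.8+13) = Gamma(220.8, 22.8).
Var = α/β² = 220.8/22.8² = 0.4247.

0.4247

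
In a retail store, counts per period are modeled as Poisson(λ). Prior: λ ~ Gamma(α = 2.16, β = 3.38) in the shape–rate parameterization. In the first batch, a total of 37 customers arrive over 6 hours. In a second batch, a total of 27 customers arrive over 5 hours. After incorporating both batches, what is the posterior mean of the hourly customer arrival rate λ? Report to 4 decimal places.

4.6008

With a Gamma(shape α, rate β) prior, the Poisson likelihood is conjugate: the posterior is Gamma(α + ΣXᵢ, β + n).
After batch 1: Gamma(α+S, β+n) = Gamma(2.16+37, 3.38+6) = Gamma(39.16, 9.38).
After batch 2: Gamma(α+S, β+n) = Gamma(39.16+27, 9.38+5) = Gamma(66.16, 14.38).
Posterior mean = α/β = 66.16/14.38 = 4.6008.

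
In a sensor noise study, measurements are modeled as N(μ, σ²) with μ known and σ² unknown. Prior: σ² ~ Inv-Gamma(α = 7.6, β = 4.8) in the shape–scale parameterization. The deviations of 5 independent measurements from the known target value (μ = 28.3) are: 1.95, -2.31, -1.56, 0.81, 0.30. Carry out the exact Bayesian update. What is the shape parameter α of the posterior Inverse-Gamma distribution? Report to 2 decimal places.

With known mean μ and an Inverse-Gamma(α, β) prior on σ², the Normal likelihood is conjugate: posterior is Inv-Gamma(α + n/2, β + Σ(xᵢ−μ)²/2).
Σ(xᵢ−μ)² = (1.95)² + (-2.31)² + (-1.56)² + (0.81)² + (0.30)² = 12.3183.
Posterior: Inv-Gamma(7.6 + 5/2, 4.8 + 12.3183/2) = Inv-Gamma(10.10, 10.95915).
Posterior α = 10.10.

10.10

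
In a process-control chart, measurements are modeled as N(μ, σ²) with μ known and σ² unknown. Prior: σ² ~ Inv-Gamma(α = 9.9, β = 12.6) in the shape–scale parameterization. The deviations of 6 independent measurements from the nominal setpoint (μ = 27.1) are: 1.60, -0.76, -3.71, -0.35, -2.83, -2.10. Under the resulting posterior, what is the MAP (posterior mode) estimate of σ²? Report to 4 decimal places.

With known mean μ and an Inverse-Gamma(α, β) prior on σ², the Normal likelihood is conjugate: posterior is Inv-Gamma(α + n/2, β + Σ(xᵢ−μ)²/2).
Σ(xᵢ−μ)² = (1.60)² + (-0.76)² + (-3.71)² + (-0.35)² + (-2.83)² + (-2.10)² = 29.4431.
Posterior: Inv-Gamma(9.9 + 6/2, 12.6 + 29.4431/2) = Inv-Gamma(12.90, 27.32155).
Mode = β/(α+1) = 27.32155/13.90 = 1.9656.

1.9656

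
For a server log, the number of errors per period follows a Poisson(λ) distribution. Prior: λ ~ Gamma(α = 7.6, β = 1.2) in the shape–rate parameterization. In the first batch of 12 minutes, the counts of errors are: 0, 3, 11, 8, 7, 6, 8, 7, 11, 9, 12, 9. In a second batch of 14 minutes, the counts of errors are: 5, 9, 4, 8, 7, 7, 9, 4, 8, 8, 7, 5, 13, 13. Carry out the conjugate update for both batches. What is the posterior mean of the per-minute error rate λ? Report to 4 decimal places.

With a Gamma(shape α, rate β) prior, the Poisson likelihood is conjugate: the posterior is Gamma(α + ΣXᵢ, β + n).
Batch 1: sum of counts S = 91 over n = 12 minutes.
After batch 1: Gamma(α+S, β+n) = Gamma(7.6+91, 1.2+12) = Gamma(98.6, 13.2).
Batch 2: sum of counts S = 107 over n = 14 minutes.
After batch 2: Gamma(α+S, β+n) = Gamma(98.6+107, 13.2+14) = Gamma(205.6, 27.2).
Posterior mean = α/β = 205.6/27.2 = 7.5588.

7.5588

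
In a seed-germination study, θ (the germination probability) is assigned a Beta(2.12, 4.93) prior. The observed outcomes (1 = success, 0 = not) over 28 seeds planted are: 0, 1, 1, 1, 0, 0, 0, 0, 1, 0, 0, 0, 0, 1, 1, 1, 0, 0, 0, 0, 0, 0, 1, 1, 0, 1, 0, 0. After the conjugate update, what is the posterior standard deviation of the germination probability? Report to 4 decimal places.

0.0792

The Beta prior is conjugate to a Binomial/Bernoulli likelihood; the update adds successes to α and failures to β.
Posterior: Beta(α+k, β+n−k) = Beta(2.12+10, 4.93+18) = Beta(12.12, 22.93).
Var = αβ/((α+β)²(α+β+1)) = 12.12·22.93/(35.05²·36.05) = 0.00627517; SD = √0.00627517 = 0.0792.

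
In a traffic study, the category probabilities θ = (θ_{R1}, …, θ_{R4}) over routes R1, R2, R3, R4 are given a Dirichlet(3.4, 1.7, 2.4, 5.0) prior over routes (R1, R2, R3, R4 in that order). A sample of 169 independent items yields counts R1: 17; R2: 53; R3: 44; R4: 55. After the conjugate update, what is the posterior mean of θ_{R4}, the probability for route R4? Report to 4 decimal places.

0.3306

The Dirichlet prior is conjugate to the Multinomial likelihood: each posterior αⱼ = prior αⱼ + observed count nⱼ.
Posterior concentration: (20.4, 54.7, 46.4, 60.0), total = 181.5.
E[θ_{R4}|data] = α_{R4}/Σα = 60.0/181.5 = 0.3306.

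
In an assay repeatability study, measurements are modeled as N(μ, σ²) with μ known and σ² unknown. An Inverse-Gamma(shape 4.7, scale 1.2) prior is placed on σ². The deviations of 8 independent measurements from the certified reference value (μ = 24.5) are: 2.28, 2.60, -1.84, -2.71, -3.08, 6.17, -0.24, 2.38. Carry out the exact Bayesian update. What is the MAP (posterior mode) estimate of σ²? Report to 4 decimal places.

With known mean μ and an Inverse-Gamma(α, β) prior on σ², the Normal likelihood is conjugate: posterior is Inv-Gamma(α + n/2, β + Σ(xᵢ−μ)²/2).
Σ(xᵢ−μ)² = (2.28)² + (2.60)² + (-1.84)² + (-2.71)² + (-3.08)² + (6.17)² + (-0.24)² + (2.38)² = 75.9654.
Posterior: Inv-Gamma(4.7 + 8/2, 1.2 + 75.9654/2) = Inv-Gamma(8.70, 39.18270).
Mode = β/(α+1) = 39.18270/9.70 = 4.0395.

4.0395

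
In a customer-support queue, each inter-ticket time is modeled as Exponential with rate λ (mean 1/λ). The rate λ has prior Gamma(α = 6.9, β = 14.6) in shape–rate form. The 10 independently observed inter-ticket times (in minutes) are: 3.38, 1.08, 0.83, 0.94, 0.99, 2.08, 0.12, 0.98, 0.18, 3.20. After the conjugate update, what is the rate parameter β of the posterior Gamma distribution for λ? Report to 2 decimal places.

28.38

With a Gamma(shape α, rate β) prior on the exponential rate λ, the posterior after n observations with total T = Σxᵢ is Gamma(α+n, β+T).
Sum of observations T = 13.78 minutes; n = 10.
Posterior: Gamma(6.9+10, 14.6+13.78) = Gamma(16.9, 28.38).
Posterior β = 28.38.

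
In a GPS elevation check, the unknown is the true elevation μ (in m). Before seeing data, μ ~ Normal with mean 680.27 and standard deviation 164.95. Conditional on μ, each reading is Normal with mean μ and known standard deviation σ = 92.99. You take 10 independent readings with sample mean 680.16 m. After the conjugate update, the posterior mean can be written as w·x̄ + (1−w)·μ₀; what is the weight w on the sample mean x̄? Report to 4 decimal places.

For Normal data with known variance σ², a Normal(μ₀, σ₀²) prior on μ is conjugate. Posterior precision = 1/σ₀² + n/σ²; posterior mean is the precision-weighted average of μ₀ and x̄.
σ₀² = 164.95² = 27208.5025, σ² = 92.99² = 8647.1401. Prior precision 1/σ₀² = 1/27208.5025; data precision n/σ² = 10/8647.1401.
w = (n/σ²)/(1/σ₀² + n/σ²) = n·σ₀²/(σ² + n·σ₀²) = 10·27208.5025/(8647.1401 + 10·27208.5025) = 272085.025/280732.1651 = 0.9692.

0.9692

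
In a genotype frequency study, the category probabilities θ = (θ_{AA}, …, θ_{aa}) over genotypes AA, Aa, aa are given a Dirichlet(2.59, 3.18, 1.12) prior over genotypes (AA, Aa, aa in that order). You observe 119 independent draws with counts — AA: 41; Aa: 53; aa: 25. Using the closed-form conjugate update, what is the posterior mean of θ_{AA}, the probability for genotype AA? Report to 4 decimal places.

The Dirichlet prior is conjugate to the Multinomial likelihood: each posterior αⱼ = prior αⱼ + observed count nⱼ.
Posterior concentration: (43.59, 56.18, 26.12), total = 125.89.
E[θ_{AA}|data] = α_{AA}/Σα = 43.59/125.89 = 0.3463.

0.3463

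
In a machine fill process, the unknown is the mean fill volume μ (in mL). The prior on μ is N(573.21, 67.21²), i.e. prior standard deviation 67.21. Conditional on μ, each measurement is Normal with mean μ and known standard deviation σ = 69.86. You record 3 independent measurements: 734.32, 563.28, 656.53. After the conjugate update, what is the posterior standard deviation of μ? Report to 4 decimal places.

For Normal data with known variance σ², a Normal(μ₀, σ₀²) prior on μ is conjugate. Posterior precision = 1/σ₀² + n/σ²; posterior mean is the precision-weighted average of μ₀ and x̄.
σ₀² = 67.21² = 4517.1841, σ² = 69.86² = 4880.4196; σ² + n·σ₀² = 4880.4196 + 3·4517.1841 = 18431.9719.
Posterior precision = 1/σ₀² + n/σ² = 1/4517.1841 + 3/4880.4196 = (σ² + n·σ₀²)/(σ₀²σ²) = 18431.9719/(4517.1841·4880.4196); posterior variance σₙ² = σ₀²σ²/(σ² + n·σ₀²) = 4517.1841·4880.4196/18431.9719 = 1196.060516.
Posterior SD = √σₙ² = √(4517.1841·4880.4196/18431.9719) = 34.5841.

34.5841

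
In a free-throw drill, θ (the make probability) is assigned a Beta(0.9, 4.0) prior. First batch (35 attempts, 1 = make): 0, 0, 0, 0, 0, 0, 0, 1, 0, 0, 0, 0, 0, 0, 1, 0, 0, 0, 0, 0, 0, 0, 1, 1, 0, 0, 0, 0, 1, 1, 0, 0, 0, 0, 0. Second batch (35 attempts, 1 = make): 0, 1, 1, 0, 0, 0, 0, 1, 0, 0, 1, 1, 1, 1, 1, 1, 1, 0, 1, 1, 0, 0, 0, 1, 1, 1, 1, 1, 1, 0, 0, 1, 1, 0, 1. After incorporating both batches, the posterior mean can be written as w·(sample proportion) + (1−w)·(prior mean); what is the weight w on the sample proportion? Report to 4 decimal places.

0.9346

The Beta prior is conjugate to a Binomial/Bernoulli likelihood; the update adds successes to α and failures to β.
Total number of attempts: n = 35 + 35 = 70.
Posterior mean = (α₀+k)/(α₀+β₀+n) = [n/(α₀+β₀+n)]·(k/n) + [(α₀+β₀)/(α₀+β₀+n)]·α₀/(α₀+β₀), so only n and the prior enter the weight.
The weight on the data is w = n/(α₀+β₀+n) = 70/(0.9+4.0+70) = 70/74.9 = 0.9346.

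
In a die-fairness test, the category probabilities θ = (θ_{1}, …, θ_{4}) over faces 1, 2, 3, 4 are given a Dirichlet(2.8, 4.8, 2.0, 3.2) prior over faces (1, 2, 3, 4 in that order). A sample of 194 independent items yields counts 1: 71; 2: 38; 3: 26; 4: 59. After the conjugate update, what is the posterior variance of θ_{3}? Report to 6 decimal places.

The Dirichlet prior is conjugate to the Multinomial likelihood: each posterior αⱼ = prior αⱼ + observed count nⱼ.
Posterior concentration: (73.8, 42.8, 28.0, 62.2), total = 206.8.
Var[θ_j] = α_j(Σα−α_j)/((Σα)²(Σα+1)) = 28.0·178.8/(206.8²·207.8) = 0.000563.

0.000563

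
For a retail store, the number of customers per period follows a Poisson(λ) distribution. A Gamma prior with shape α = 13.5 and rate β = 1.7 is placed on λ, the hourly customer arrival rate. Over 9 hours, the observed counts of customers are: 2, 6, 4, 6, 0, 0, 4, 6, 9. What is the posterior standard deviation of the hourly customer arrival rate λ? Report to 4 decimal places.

0.6641

With a Gamma(shape α, rate β) prior, the Poisson likelihood is conjugate: the posterior is Gamma(α + ΣXᵢ, β + n).
Sum of counts S = 37 over n = 9 hours.
Posterior: Gamma(α+S, β+n) = Gamma(13.5+37, 1.7+9) = Gamma(50.5, 10.7).
SD = √α/β = √50.5/10.7 = 0.6641.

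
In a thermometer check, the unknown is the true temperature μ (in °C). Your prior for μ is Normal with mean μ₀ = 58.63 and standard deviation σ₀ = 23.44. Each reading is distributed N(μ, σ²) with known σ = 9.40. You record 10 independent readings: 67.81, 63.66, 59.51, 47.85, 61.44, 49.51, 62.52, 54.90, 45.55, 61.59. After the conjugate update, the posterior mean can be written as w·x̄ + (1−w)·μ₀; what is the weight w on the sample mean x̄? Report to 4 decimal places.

For Normal data with known variance σ², a Normal(μ₀, σ₀²) prior on μ is conjugate. Posterior precision = 1/σ₀² + n/σ²; posterior mean is the precision-weighted average of μ₀ and x̄.
σ₀² = 23.44² = 549.4336, σ² = 9.40² = 88.36. Prior precision 1/σ₀² = 1/549.4336; data precision n/σ² = 10/88.36.
w = (n/σ²)/(1/σ₀² + n/σ²) = n·σ₀²/(σ² + n·σ₀²) = 10·549.4336/(88.36 + 10·549.4336) = 5494.336/5582.696 = 0.9842.

0.9842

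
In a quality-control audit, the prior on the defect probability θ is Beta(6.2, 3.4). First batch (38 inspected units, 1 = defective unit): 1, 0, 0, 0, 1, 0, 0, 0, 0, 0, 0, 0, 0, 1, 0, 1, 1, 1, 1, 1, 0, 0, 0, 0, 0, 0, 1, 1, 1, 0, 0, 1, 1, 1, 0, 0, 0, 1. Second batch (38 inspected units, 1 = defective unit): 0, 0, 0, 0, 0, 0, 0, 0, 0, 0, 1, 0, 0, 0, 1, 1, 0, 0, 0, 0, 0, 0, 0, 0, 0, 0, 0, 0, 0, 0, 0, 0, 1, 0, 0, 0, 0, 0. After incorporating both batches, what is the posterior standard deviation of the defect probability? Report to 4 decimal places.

The Beta prior is conjugate to a Binomial/Bernoulli likelihood; the update adds successes to α and failures to β.
After batch 1: Beta(6.2+15, 3.4+23) = Beta(21.2, 26.4).
After batch 2: Beta(21.2+4, 26.4+34) = Beta(25.2, 60.4).
Var = αβ/((α+β)²(α+β+1)) = 25.2·60.4/(85.6²·86.6) = 0.00239868; SD = √0.00239868 = 0.0490.

0.0490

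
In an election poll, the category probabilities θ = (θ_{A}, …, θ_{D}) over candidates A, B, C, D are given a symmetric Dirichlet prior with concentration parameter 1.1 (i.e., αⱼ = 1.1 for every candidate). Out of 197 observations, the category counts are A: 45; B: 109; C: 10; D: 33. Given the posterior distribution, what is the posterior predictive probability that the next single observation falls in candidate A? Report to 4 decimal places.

0.2289

The Dirichlet prior is conjugate to the Multinomial likelihood: each posterior αⱼ = prior αⱼ + observed count nⱼ.
Posterior concentration: (46.1, 110.1, 11.1, 34.1), total = 201.4.
P(next = A | data) = α_{A}/Σα = 0.2289.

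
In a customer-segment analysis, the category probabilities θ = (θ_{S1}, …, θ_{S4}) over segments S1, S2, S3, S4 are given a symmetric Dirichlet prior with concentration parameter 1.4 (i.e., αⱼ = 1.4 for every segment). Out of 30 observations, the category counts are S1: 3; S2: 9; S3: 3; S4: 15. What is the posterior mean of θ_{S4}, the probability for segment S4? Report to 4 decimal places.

The Dirichlet prior is conjugate to the Multinomial likelihood: each posterior αⱼ = prior αⱼ + observed count nⱼ.
Posterior concentration: (4.4, 10.4, 4.4, 16.4), total = 35.6.
E[θ_{S4}|data] = α_{S4}/Σα = 16.4/35.6 = 0.4607.

0.4607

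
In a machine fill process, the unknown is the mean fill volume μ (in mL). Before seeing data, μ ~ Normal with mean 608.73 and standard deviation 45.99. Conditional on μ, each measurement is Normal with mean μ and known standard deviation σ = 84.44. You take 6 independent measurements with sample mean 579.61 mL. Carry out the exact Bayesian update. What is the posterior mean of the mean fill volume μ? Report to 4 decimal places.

For Normal data with known variance σ², a Normal(μ₀, σ₀²) prior on μ is conjugate. Posterior precision = 1/σ₀² + n/σ²; posterior mean is the precision-weighted average of μ₀ and x̄.
n·x̄ = 6·579.61 = 3477.66.
σ₀² = 45.99² = 2115.0801, σ² = 84.44² = 7130.1136; σ² + n·σ₀² = 7130.1136 + 6·2115.0801 = 19820.5942.
Posterior mean = (μ₀/σ₀² + n·x̄/σ²)/(1/σ₀² + n/σ²) = (σ²·μ₀ + σ₀²·n·x̄)/(σ² + n·σ₀²) = (7130.1136·608.73 + 2115.0801·3477.66)/19820.5942 = 11695843.512294/19820.5942 = 590.0854.

590.0854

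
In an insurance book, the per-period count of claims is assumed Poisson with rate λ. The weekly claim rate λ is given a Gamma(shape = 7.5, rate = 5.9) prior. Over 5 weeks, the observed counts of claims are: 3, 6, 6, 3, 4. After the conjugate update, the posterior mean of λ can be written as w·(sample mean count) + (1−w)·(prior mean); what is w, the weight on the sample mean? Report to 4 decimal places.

0.4587

With a Gamma(shape α, rate β) prior, the Poisson likelihood is conjugate: the posterior is Gamma(α + ΣXᵢ, β + n).
Posterior mean = (α₀+S)/(β₀+n) = [n/(β₀+n)]·(S/n) + [β₀/(β₀+n)]·(α₀/β₀), so only n and β₀ enter the weight.
Weight on data w = n/(β₀+n) = 5/(5.9+5) = 5/10.9 = 0.4587.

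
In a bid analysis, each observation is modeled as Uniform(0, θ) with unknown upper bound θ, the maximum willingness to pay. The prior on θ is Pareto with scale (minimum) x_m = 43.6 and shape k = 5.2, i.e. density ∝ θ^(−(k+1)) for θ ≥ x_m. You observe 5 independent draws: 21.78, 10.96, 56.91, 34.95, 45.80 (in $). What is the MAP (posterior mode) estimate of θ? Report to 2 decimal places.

56.91

A Pareto(scale x_m, shape k) prior on the upper bound θ of Uniform(0, θ) is conjugate: posterior is Pareto(max(x_m, max xᵢ), k + n).
Sample maximum = 56.91; prior scale x_m = 43.6 → posterior scale = max = 56.91.
Posterior shape = 5.2 + 5 = 10.2.
The Pareto density is decreasing on [x_m, ∞), so the mode is x_m = 56.91.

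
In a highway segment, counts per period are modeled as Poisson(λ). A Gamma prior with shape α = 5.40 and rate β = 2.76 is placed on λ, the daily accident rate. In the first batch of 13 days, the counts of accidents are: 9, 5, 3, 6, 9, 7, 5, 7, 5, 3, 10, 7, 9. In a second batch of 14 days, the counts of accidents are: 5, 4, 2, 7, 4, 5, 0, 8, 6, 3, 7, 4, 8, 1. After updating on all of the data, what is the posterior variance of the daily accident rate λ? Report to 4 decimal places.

0.1743

With a Gamma(shape α, rate β) prior, the Poisson likelihood is conjugate: the posterior is Gamma(α + ΣXᵢ, β + n).
Batch 1: sum of counts S = 85 over n = 13 days.
After batch 1: Gamma(α+S, β+n) = Gamma(5.40+85, 2.76+13) = Gamma(90.40, 15.76).
Batch 2: sum of counts S = 64 over n = 14 days.
After batch 2: Gamma(α+S, β+n) = Gamma(90.40+64, 15.76+14) = Gamma(154.40, 29.76).
Var = α/β² = 154.40/29.76² = 0.1743.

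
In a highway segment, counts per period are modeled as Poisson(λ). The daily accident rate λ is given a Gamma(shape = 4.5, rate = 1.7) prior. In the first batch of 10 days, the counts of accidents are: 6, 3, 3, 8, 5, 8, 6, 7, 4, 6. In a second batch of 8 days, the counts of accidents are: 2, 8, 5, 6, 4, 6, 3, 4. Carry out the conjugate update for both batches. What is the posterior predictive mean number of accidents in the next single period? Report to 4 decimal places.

With a Gamma(shape α, rate β) prior, the Poisson likelihood is conjugate: the posterior is Gamma(α + ΣXᵢ, β + n).
Batch 1: sum of counts S = 56 over n = 10 days.
After batch 1: Gamma(α+S, β+n) = Gamma(4.5+56, 1.7+10) = Gamma(60.5, 11.7).
Batch 2: sum of counts S = 38 over n = 8 days.
After batch 2: Gamma(α+S, β+n) = Gamma(60.5+38, 11.7+8) = Gamma(98.5, 19.7).
The predictive distribution for one future period is NegBinom with mean α/β = 5.0000.

5.0000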